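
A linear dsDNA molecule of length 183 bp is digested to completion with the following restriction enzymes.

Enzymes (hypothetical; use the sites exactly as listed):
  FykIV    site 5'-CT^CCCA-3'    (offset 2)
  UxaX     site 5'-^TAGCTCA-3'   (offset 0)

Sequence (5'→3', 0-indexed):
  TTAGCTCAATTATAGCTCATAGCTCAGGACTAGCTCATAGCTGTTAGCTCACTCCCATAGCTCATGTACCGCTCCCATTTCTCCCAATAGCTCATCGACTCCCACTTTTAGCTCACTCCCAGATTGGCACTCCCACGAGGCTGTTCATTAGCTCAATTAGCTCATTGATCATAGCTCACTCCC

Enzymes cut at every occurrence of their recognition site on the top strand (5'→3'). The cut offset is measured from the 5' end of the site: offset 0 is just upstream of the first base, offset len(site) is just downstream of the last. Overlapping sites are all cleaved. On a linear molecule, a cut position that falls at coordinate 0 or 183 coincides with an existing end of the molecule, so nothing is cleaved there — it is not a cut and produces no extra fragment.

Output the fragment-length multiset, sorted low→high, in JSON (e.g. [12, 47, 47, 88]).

Scan for sites:
  FykIV (CTCCCA, off=2): starts [51, 71, 80, 98, 115, 129] → cuts [53, 73, 82, 100, 117, 131]
  UxaX (TAGCTCA, off=0): starts [1, 12, 19, 30, 44, 57, 87, 108, 148, 157, 171] → cuts [1, 12, 19, 30, 44, 57, 87, 108, 148, 157, 171]

All cut coordinates (distinct, sorted): [1, 12, 19, 30, 44, 53, 57, 73, 82, 87, 100, 108, 117, 131, 148, 157, 171]

Fragments:
  [0,1): 1 bp
  [1,12): 11 bp
  [12,19): 7 bp
  [19,30): 11 bp
  [30,44): 14 bp
  [44,53): 9 bp
  [53,57): 4 bp
  [57,73): 16 bp
  [73,82): 9 bp
  [82,87): 5 bp
  [87,100): 13 bp
  [100,108): 8 bp
  [108,117): 9 bp
  [117,131): 14 bp
  [131,148): 17 bp
  [148,157): 9 bp
  [157,171): 14 bp
  [171,183): 12 bp

[1,4,5,7,8,9,9,9,9,11,11,12,13,14,14,14,16,17]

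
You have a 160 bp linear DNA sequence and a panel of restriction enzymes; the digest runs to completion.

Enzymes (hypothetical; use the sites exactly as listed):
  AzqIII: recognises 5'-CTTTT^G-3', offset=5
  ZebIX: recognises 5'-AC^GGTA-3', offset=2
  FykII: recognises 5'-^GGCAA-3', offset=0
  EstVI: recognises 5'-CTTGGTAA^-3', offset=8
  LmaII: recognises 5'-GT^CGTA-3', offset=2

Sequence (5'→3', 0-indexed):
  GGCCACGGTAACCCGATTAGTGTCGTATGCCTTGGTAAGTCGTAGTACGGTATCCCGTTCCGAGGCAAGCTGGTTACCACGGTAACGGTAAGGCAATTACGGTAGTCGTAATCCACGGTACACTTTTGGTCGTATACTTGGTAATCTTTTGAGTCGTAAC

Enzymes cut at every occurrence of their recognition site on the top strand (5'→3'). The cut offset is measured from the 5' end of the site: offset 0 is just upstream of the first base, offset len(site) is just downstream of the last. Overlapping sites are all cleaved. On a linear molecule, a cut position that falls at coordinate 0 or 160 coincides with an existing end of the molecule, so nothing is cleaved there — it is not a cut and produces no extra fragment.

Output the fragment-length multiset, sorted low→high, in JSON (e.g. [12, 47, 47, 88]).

Site scan:
  AzqIII CTTTTG/5: at [122, 145] ⇒ [127, 150]
  ZebIX ACGGTA/2: at [4, 46, 78, 84, 98, 114] ⇒ [6, 48, 80, 86, 100, 116]
  FykII GGCAA/0: at [63, 91] ⇒ [63, 91]
  EstVI CTTGGTAA/8: at [30, 136] ⇒ [38, 144]
  LmaII GTCGTA/2: at [21, 38, 104, 128, 152] ⇒ [23, 40, 106, 130, 154]

All cut coordinates (distinct, sorted): [6, 23, 38, 40, 48, 63, 80, 86, 91, 100, 106, 116, 127, 130, 144, 150, 154]

Fragments:
  [0,6): 6 bp
  [6,23): 17 bp
  [23,38): 15 bp
  [38,40): 2 bp
  [40,48): 8 bp
  [48,63): 15 bp
  [63,80): 17 bp
  [80,86): 6 bp
  [86,91): 5 bp
  [91,100): 9 bp
  [100,106): 6 bp
  [106,116): 10 bp
  [116,127): 11 bp
  [127,130): 3 bp
  [130,144): 14 bp
  [144,150): 6 bp
  [150,154): 4 bp
  [154,160): 6 bp

[2,3,4,5,6,6,6,6,6,8,9,10,11,14,15,15,17,17]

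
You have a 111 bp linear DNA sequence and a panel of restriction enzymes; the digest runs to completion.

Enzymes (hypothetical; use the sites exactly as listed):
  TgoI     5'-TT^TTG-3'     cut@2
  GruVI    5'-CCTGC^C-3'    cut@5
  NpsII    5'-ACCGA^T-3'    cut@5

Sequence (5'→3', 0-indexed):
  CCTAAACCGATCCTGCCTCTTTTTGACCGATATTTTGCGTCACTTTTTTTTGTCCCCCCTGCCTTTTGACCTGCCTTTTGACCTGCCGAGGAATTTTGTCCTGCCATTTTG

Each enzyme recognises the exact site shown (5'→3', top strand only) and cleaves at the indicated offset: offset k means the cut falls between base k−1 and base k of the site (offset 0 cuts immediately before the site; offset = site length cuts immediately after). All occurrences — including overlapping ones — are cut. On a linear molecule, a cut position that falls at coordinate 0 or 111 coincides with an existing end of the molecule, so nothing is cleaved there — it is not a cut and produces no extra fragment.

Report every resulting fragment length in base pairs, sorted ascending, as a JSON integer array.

[3,3,3,4,4,6,6,8,9,9,9,9,10,13,15]

Site scan:
  TgoI (TTTTG, off=2): starts [20, 32, 47, 63, 75, 93, 106] → cuts [22, 34, 49, 65, 77, 95, 108]
  GruVI (CCTGCC, off=5): starts [11, 57, 69, 81, 99] → cuts [16, 62, 74, 86, 104]
  NpsII (ACCGAT, off=5): starts [5, 25] → cuts [10, 30]

All cut coordinates (distinct, sorted): [10, 16, 22, 30, 34, 49, 62, 65, 74, 77, 86, 95, 104, 108]

Fragments:
  [0,10): 10 bp
  [10,16): 6 bp
  [16,22): 6 bp
  [22,30): 8 bp
  [30,34): 4 bp
  [34,49): 15 bp
  [49,62): 13 bp
  [62,65): 3 bp
  [65,74): 9 bp
  [74,77): 3 bp
  [77,86): 9 bp
  [86,95): 9 bp
  [95,104): 9 bp
  [104,108): 4 bp
  [108,111): 3 bp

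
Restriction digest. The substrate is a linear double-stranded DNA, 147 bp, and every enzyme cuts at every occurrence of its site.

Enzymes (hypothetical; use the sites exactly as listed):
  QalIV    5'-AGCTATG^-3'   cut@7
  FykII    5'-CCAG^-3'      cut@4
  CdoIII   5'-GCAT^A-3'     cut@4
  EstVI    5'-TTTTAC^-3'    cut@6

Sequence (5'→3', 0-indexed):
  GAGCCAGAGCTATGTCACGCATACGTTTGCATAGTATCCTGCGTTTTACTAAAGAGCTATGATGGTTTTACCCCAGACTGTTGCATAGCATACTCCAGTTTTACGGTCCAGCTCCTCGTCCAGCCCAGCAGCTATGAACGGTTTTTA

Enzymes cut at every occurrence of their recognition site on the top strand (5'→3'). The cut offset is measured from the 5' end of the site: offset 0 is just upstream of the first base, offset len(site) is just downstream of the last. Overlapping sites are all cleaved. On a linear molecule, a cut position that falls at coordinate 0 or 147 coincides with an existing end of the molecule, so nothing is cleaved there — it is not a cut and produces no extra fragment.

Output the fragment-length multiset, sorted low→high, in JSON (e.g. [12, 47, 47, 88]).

[5,5,5,6,7,7,7,7,8,8,10,10,10,11,12,12,17]

Site scan:
  QalIV AGCTATG/7: at [7, 54, 129] ⇒ [14, 61, 136]
  FykII CCAG/4: at [3, 72, 94, 107, 119, 124] ⇒ [7, 76, 98, 111, 123, 128]
  CdoIII GCATA/4: at [18, 28, 82, 87] ⇒ [22, 32, 86, 91]
  EstVI TTTTAC/6: at [43, 65, 98] ⇒ [49, 71, 104]

Pooled cuts: [7, 14, 22, 32, 49, 61, 71, 76, 86, 91, 98, 104, 111, 123, 128, 136]

Fragments:
  [0,7): 7 bp
  [7,14): 7 bp
  [14,22): 8 bp
  [22,32): 10 bp
  [32,49): 17 bp
  [49,61): 12 bp
  [61,71): 10 bp
  [71,76): 5 bp
  [76,86): 10 bp
  [86,91): 5 bp
  [91,98): 7 bp
  [98,104): 6 bp
  [104,111): 7 bp
  [111,123): 12 bp
  [123,128): 5 bp
  [128,136): 8 bp
  [136,147): 11 bp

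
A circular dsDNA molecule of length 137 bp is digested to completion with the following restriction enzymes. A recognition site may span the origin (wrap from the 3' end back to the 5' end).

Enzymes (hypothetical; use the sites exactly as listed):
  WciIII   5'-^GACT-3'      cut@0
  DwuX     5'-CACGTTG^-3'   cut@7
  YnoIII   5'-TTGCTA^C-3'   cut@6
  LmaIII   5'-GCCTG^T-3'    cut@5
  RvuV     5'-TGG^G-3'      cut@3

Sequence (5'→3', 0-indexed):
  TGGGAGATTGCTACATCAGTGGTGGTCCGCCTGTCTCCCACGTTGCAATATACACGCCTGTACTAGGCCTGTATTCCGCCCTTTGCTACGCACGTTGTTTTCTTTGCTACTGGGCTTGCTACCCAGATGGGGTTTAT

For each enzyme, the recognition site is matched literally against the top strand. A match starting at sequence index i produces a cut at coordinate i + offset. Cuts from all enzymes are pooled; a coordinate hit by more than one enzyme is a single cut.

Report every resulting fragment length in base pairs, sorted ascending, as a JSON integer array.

Scan for sites:
  WciIII (GACT, off=0): no sites
  DwuX CACGTTG/7: at [38, 90] ⇒ [45, 97]
  YnoIII TTGCTAC/6: at [7, 82, 103, 115] ⇒ [13, 88, 109, 121]
  LmaIII GCCTGT/5: at [28, 55, 66] ⇒ [33, 60, 71]
  RvuV TGGG/3: at [0, 110, 127] ⇒ [3, 113, 130]

Pooled cuts: [3, 13, 33, 45, 60, 71, 88, 97, 109, 113, 121, 130]

Fragment lengths:
  3→13: 10 bp
  13→33: 20 bp
  33→45: 12 bp
  45→60: 15 bp
  60→71: 11 bp
  71→88: 17 bp
  88→97: 9 bp
  97→109: 12 bp
  109→113: 4 bp
  113→121: 8 bp
  121→130: 9 bp
  130→3 (wrap): 137-130+3 = 10 bp

[4,8,9,9,10,10,11,12,12,15,17,20]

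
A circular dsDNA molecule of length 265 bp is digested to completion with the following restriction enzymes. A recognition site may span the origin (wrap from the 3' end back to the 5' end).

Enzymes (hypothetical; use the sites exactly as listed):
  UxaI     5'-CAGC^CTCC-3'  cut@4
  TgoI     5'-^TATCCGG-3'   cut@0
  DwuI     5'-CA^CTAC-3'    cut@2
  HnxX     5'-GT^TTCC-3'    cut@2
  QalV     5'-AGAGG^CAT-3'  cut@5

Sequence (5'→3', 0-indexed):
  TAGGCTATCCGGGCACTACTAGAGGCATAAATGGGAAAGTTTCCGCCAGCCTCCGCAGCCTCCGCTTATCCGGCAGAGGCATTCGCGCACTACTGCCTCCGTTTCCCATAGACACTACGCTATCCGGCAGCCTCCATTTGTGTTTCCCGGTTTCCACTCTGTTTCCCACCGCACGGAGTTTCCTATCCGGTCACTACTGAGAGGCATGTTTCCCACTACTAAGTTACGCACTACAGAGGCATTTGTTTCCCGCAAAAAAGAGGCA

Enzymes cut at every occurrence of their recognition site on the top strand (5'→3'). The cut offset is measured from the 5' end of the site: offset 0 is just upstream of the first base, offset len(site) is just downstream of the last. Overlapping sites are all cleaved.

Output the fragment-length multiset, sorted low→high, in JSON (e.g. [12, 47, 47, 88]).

Site scan:
  UxaI (CAGCCTCC, off=4): starts [46, 55, 127] → cuts [50, 59, 131]
  TgoI (TATCCGG, off=0): starts [5, 66, 120, 183] → cuts [5, 66, 120, 183]
  DwuI (CACTAC, off=2): starts [13, 87, 112, 191, 213, 228] → cuts [15, 89, 114, 193, 215, 230]
  HnxX (GTTTCC, off=2): starts [38, 100, 141, 149, 160, 177, 207, 244] → cuts [40, 102, 143, 151, 162, 179, 209, 246]
  QalV (AGAGGCAT, off=5): starts [20, 74, 199, 234, 258] → cuts [25, 79, 204, 239, 263]

Pooled cuts: [5, 15, 25, 40, 50, 59, 66, 79, 89, 102, 114, 120, 131, 143, 151, 162, 179, 183, 193, 204, 209, 215, 230, 239, 246, 263]

Fragment lengths:
  5→15: 10 bp
  15→25: 10 bp
  25→40: 15 bp
  40→50: 10 bp
  50→59: 9 bp
  59→66: 7 bp
  66→79: 13 bp
  79→89: 10 bp
  89→102: 13 bp
  102→114: 12 bp
  114→120: 6 bp
  120→131: 11 bp
  131→143: 12 bp
  143→151: 8 bp
  151→162: 11 bp
  162→179: 17 bp
  179→183: 4 bp
  183→193: 10 bp
  193→204: 11 bp
  204→209: 5 bp
  209→215: 6 bp
  215→230: 15 bp
  230→239: 9 bp
  239→246: 7 bp
  246→263: 17 bp
  263→5 (wrap): 265-263+5 = 7 bp

[4,5,6,6,7,7,7,8,9,9,10,10,10,10,10,11,11,11,12,12,13,13,15,15,17,17]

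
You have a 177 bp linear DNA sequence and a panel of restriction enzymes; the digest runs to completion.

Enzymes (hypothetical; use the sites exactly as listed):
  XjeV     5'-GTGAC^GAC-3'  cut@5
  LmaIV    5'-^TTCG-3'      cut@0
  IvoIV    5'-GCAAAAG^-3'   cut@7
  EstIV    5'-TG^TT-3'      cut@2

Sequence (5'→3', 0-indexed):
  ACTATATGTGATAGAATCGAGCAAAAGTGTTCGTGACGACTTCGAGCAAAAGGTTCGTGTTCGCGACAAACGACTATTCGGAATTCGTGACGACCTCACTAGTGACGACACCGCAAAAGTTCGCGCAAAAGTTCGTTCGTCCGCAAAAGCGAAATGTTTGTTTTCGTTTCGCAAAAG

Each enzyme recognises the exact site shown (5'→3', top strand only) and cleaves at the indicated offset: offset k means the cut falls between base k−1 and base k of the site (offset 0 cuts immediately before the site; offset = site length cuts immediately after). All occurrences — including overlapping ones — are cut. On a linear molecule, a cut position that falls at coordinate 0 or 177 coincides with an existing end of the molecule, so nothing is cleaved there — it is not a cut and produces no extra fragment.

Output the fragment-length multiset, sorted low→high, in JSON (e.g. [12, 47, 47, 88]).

[1,2,2,3,4,4,5,6,7,7,8,8,10,12,12,13,14,15,17,27]

Per-enzyme occurrences:
  XjeV (GTGACGAC, off=5): starts [32, 86, 101] → cuts [37, 91, 106]
  LmaIV (TTCG, off=0): starts [29, 40, 53, 59, 76, 83, 119, 131, 135, 162, 167] → cuts [29, 40, 53, 59, 76, 83, 119, 131, 135, 162, 167]
  IvoIV (GCAAAAG, off=7): starts [20, 45, 112, 124, 142, 170] → cuts [27, 52, 119, 131, 149] (position 177 is a terminus of the linear molecule — no cut)
  EstIV (TGTT, off=2): starts [27, 57, 154, 158] → cuts [29, 59, 156, 160]

All cut coordinates (distinct, sorted): [27, 29, 37, 40, 52, 53, 59, 76, 83, 91, 106, 119, 131, 135, 149, 156, 160, 162, 167]

Fragments:
  [0,27): 27 bp
  [27,29): 2 bp
  [29,37): 8 bp
  [37,40): 3 bp
  [40,52): 12 bp
  [52,53): 1 bp
  [53,59): 6 bp
  [59,76): 17 bp
  [76,83): 7 bp
  [83,91): 8 bp
  [91,106): 15 bp
  [106,119): 13 bp
  [119,131): 12 bp
  [131,135): 4 bp
  [135,149): 14 bp
  [149,156): 7 bp
  [156,160): 4 bp
  [160,162): 2 bp
  [162,167): 5 bp
  [167,177): 10 bp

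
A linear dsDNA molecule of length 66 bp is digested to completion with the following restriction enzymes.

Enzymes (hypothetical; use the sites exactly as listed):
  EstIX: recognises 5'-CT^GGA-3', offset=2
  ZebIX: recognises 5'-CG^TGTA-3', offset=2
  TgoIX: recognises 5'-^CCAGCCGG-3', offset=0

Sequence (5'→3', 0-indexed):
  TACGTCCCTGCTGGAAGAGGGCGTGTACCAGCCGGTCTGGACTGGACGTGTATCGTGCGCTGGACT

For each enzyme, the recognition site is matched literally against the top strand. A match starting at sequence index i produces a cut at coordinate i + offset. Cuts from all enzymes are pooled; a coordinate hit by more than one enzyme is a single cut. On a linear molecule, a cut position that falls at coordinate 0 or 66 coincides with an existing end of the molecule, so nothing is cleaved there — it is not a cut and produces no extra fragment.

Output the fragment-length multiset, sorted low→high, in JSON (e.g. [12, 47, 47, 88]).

Per-enzyme occurrences:
  EstIX CTGGA/2: at [10, 36, 41, 59] ⇒ [12, 38, 43, 61]
  ZebIX CGTGTA/2: at [21, 46] ⇒ [23, 48]
  TgoIX CCAGCCGG/0: at [27] ⇒ [27]

All cut coordinates (distinct, sorted): [12, 23, 27, 38, 43, 48, 61]

Fragments:
  [0,12): 12 bp
  [12,23): 11 bp
  [23,27): 4 bp
  [27,38): 11 bp
  [38,43): 5 bp
  [43,48): 5 bp
  [48,61): 13 bp
  [61,66): 5 bp

[4,5,5,5,11,11,12,13]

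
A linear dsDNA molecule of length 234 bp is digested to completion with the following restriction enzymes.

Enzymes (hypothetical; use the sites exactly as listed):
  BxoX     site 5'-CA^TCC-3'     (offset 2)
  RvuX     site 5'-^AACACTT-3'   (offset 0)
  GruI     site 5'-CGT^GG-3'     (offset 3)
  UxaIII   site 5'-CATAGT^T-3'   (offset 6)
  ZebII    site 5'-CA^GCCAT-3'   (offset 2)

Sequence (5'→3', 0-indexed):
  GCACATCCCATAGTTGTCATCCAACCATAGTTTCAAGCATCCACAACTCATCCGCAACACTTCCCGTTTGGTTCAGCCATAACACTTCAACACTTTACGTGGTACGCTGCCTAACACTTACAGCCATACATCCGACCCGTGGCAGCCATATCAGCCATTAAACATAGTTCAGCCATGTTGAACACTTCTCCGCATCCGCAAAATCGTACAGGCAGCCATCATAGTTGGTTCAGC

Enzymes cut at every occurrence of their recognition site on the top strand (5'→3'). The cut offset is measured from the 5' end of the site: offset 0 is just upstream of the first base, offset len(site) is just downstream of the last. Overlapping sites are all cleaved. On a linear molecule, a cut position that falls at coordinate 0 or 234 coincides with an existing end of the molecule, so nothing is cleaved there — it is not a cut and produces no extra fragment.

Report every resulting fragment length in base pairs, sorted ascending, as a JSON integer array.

Scan for sites:
  BxoX CATCC/2: at [3, 17, 37, 48, 128, 192] ⇒ [5, 19, 39, 50, 130, 194]
  RvuX AACACTT/0: at [55, 80, 88, 112, 180] ⇒ [55, 80, 88, 112, 180]
  GruI CGTGG/3: at [97, 137] ⇒ [100, 140]
  UxaIII CATAGTT/6: at [8, 25, 162, 219] ⇒ [14, 31, 168, 225]
  ZebII CAGCCAT/2: at [73, 120, 142, 151, 169, 212] ⇒ [75, 122, 144, 153, 171, 214]

Pooled cuts: [5, 14, 19, 31, 39, 50, 55, 75, 80, 88, 100, 112, 122, 130, 140, 144, 153, 168, 171, 180, 194, 214, 225]

Fragments:
  [0,5): 5 bp
  [5,14): 9 bp
  [14,19): 5 bp
  [19,31): 12 bp
  [31,39): 8 bp
  [39,50): 11 bp
  [50,55): 5 bp
  [55,75): 20 bp
  [75,80): 5 bp
  [80,88): 8 bp
  [88,100): 12 bp
  [100,112): 12 bp
  [112,122): 10 bp
  [122,130): 8 bp
  [130,140): 10 bp
  [140,144): 4 bp
  [144,153): 9 bp
  [153,168): 15 bp
  [168,171): 3 bp
  [171,180): 9 bp
  [180,194): 14 bp
  [194,214): 20 bp
  [214,225): 11 bp
  [225,234): 9 bp

[3,4,5,5,5,5,8,8,8,9,9,9,9,10,10,11,11,12,12,12,14,15,20,20]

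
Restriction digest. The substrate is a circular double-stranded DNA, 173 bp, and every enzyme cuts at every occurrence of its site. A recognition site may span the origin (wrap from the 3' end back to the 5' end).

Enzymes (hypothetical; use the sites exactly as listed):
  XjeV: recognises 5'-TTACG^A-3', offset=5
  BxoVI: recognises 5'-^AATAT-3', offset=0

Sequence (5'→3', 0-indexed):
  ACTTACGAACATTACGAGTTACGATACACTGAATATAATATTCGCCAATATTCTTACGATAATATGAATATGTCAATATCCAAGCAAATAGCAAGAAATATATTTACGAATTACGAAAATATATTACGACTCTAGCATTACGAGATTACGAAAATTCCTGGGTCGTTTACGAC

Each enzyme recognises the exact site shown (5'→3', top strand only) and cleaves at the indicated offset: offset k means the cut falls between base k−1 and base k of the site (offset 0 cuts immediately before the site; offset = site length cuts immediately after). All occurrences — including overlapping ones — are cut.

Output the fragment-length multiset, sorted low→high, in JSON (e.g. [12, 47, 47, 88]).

[2,2,5,6,7,7,8,8,8,9,9,10,11,12,12,14,21,22]

Site scan:
  XjeV (TTACGA, off=5): starts [2, 11, 18, 53, 103, 110, 123, 137, 145, 166] → cuts [7, 16, 23, 58, 108, 115, 128, 142, 150, 171]
  BxoVI (AATAT, off=0): starts [31, 36, 46, 60, 66, 74, 96, 117] → cuts [31, 36, 46, 60, 66, 74, 96, 117]

All cut coordinates (distinct, sorted): [7, 16, 23, 31, 36, 46, 58, 60, 66, 74, 96, 108, 115, 117, 128, 142, 150, 171]

Fragment lengths:
  7→16: 9 bp
  16→23: 7 bp
  23→31: 8 bp
  31→36: 5 bp
  36→46: 10 bp
  46→58: 12 bp
  58→60: 2 bp
  60→66: 6 bp
  66→74: 8 bp
  74→96: 22 bp
  96→108: 12 bp
  108→115: 7 bp
  115→117: 2 bp
  117→128: 11 bp
  128→142: 14 bp
  142→150: 8 bp
  150→171: 21 bp
  171→7 (wrap): 173-171+7 = 9 bp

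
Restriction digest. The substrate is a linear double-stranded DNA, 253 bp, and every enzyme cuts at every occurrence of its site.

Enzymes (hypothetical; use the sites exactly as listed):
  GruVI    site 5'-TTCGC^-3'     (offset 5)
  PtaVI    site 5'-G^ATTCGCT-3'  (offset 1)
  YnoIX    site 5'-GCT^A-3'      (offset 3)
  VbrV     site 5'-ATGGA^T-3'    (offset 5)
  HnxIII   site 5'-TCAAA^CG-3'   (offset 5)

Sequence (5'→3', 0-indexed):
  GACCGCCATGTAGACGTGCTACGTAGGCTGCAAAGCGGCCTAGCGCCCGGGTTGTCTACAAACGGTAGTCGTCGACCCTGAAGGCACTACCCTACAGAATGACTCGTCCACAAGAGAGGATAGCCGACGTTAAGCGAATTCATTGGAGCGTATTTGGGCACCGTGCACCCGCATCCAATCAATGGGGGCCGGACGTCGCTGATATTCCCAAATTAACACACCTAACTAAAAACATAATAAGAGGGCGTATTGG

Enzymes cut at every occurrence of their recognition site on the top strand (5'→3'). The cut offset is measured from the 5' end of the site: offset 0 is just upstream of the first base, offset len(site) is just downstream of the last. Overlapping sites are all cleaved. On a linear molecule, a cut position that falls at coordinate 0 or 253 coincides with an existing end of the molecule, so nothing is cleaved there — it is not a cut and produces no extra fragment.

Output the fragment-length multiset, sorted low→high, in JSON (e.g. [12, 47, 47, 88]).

[20,233]

Site scan:
  GruVI (TTCGC, off=5): no sites
  PtaVI (GATTCGCT, off=1): no sites
  YnoIX (GCTA, off=3): starts [17] → cuts [20]
  VbrV (ATGGAT, off=5): no sites
  HnxIII (TCAAACG, off=5): no sites

Pooled cuts: [20]

Fragments:
  [0,20): 20 bp
  [20,253): 233 bp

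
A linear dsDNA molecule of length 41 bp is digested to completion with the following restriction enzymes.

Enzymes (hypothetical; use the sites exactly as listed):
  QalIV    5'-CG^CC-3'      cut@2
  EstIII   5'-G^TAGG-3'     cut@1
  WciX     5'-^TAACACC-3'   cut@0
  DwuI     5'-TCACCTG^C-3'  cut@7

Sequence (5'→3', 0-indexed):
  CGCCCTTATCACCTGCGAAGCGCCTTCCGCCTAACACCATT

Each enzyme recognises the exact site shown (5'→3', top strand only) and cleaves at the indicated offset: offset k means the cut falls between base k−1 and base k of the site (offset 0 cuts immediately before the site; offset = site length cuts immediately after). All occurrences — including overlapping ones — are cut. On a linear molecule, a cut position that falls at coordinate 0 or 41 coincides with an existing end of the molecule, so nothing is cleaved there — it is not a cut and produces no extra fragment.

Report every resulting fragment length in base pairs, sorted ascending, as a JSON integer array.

Scan for sites:
  QalIV (CGCC, off=2): starts [0, 20, 27] → cuts [2, 22, 29]
  EstIII (GTAGG, off=1): no sites
  WciX (TAACACC, off=0): starts [31] → cuts [31]
  DwuI (TCACCTGC, off=7): starts [8] → cuts [15]

All cut coordinates (distinct, sorted): [2, 15, 22, 29, 31]

Fragments:
  [0,2): 2 bp
  [2,15): 13 bp
  [15,22): 7 bp
  [22,29): 7 bp
  [29,31): 2 bp
  [31,41): 10 bp

[2,2,7,7,10,13]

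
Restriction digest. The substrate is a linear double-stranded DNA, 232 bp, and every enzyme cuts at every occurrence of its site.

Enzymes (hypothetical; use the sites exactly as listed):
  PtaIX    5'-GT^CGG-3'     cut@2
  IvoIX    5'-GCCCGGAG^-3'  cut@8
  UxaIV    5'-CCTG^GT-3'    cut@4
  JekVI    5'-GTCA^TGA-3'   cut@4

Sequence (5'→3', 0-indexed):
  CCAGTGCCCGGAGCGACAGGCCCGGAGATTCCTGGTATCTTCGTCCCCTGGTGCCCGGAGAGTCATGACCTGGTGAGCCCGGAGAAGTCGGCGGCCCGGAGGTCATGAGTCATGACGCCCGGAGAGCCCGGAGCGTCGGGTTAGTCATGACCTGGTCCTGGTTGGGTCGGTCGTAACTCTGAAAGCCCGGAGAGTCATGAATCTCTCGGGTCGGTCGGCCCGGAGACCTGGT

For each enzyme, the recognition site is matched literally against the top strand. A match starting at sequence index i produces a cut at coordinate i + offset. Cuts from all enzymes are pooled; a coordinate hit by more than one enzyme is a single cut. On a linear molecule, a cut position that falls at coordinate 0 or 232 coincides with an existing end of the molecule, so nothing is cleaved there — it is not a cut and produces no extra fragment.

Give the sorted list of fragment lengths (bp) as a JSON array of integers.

[2,3,4,4,4,5,5,5,6,7,7,7,7,7,9,10,10,11,12,12,13,13,14,14,16,25]

Per-enzyme occurrences:
  PtaIX GTCGG/2: at [86, 134, 165, 209, 213] ⇒ [88, 136, 167, 211, 215]
  IvoIX GCCCGGAG/8: at [5, 19, 52, 76, 93, 116, 125, 184, 217] ⇒ [13, 27, 60, 84, 101, 124, 133, 192, 225]
  UxaIV CCTGGT/4: at [30, 46, 68, 150, 156, 226] ⇒ [34, 50, 72, 154, 160, 230]
  JekVI GTCATGA/4: at [61, 101, 108, 143, 193] ⇒ [65, 105, 112, 147, 197]

All cut coordinates (distinct, sorted): [13, 27, 34, 50, 60, 65, 72, 84, 88, 101, 105, 112, 124, 133, 136, 147, 154, 160, 167, 192, 197, 211, 215, 225, 230]

Fragment lengths:
  [0,13): 13 bp
  [13,27): 14 bp
  [27,34): 7 bp
  [34,50): 16 bp
  [50,60): 10 bp
  [60,65): 5 bp
  [65,72): 7 bp
  [72,84): 12 bp
  [84,88): 4 bp
  [88,101): 13 bp
  [101,105): 4 bp
  [105,112): 7 bp
  [112,124): 12 bp
  [124,133): 9 bp
  [133,136): 3 bp
  [136,147): 11 bp
  [147,154): 7 bp
  [154,160): 6 bp
  [160,167): 7 bp
  [167,192): 25 bp
  [192,197): 5 bp
  [197,211): 14 bp
  [211,215): 4 bp
  [215,225): 10 bp
  [225,230): 5 bp
  [230,232): 2 bp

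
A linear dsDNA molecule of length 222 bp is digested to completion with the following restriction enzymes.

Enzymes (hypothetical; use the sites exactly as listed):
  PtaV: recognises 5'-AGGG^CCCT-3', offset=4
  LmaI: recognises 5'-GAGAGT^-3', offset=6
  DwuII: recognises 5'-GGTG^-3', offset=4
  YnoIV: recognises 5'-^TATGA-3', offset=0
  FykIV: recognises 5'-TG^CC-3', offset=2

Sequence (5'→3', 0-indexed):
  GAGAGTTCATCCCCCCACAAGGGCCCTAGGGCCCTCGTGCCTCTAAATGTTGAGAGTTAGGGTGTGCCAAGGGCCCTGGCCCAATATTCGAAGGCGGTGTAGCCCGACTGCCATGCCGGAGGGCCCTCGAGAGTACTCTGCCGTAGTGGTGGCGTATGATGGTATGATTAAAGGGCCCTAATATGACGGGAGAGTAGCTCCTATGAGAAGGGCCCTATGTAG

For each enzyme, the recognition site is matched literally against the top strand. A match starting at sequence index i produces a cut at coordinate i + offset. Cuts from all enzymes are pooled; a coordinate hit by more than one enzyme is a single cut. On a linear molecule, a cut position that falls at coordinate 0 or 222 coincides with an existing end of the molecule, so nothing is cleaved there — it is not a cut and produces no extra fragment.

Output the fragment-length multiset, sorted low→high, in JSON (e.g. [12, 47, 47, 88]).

[2,3,5,6,6,6,6,7,7,8,8,8,8,10,11,11,11,11,13,14,17,18,26]

Scan for sites:
  PtaV (AGGGCCCT, off=4): starts [19, 27, 69, 119, 171, 208] → cuts [23, 31, 73, 123, 175, 212]
  LmaI (GAGAGT, off=6): starts [0, 51, 128, 189] → cuts [6, 57, 134, 195]
  DwuII (GGTG, off=4): starts [60, 95, 147] → cuts [64, 99, 151]
  YnoIV (TATGA, off=0): starts [154, 162, 181, 201] → cuts [154, 162, 181, 201]
  FykIV (TGCC, off=2): starts [37, 64, 108, 113, 138] → cuts [39, 66, 110, 115, 140]

All cut coordinates (distinct, sorted): [6, 23, 31, 39, 57, 64, 66, 73, 99, 110, 115, 123, 134, 140, 151, 154, 162, 175, 181, 195, 201, 212]

Fragments:
  [0,6): 6 bp
  [6,23): 17 bp
  [23,31): 8 bp
  [31,39): 8 bp
  [39,57): 18 bp
  [57,64): 7 bp
  [64,66): 2 bp
  [66,73): 7 bp
  [73,99): 26 bp
  [99,110): 11 bp
  [110,115): 5 bp
  [115,123): 8 bp
  [123,134): 11 bp
  [134,140): 6 bp
  [140,151): 11 bp
  [151,154): 3 bp
  [154,162): 8 bp
  [162,175): 13 bp
  [175,181): 6 bp
  [181,195): 14 bp
  [195,201): 6 bp
  [201,212): 11 bp
  [212,222): 10 bp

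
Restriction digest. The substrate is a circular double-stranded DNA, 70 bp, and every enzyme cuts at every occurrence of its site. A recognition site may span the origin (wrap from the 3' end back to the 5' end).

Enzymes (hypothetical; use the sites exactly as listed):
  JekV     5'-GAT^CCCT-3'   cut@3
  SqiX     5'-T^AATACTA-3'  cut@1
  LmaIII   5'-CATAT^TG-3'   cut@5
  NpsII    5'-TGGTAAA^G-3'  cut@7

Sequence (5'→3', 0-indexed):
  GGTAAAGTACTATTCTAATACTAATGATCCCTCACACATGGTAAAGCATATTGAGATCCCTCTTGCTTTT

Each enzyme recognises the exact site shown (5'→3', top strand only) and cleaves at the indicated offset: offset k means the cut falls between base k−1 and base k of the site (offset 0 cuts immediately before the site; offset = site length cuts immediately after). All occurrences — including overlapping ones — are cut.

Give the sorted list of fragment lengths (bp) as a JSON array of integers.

[6,6,10,12,17,19]

Per-enzyme occurrences:
  JekV (GATCCCT, off=3): starts [25, 54] → cuts [28, 57]
  SqiX (TAATACTA, off=1): starts [15] → cuts [16]
  LmaIII (CATATTG, off=5): starts [46] → cuts [51]
  NpsII (TGGTAAAG, off=7): starts [38, 69] → cuts [6, 45]

All cut coordinates (distinct, sorted): [6, 16, 28, 45, 51, 57]

Fragment lengths:
  6→16: 10 bp
  16→28: 12 bp
  28→45: 17 bp
  45→51: 6 bp
  51→57: 6 bp
  57→6 (wrap): 70-57+6 = 19 bp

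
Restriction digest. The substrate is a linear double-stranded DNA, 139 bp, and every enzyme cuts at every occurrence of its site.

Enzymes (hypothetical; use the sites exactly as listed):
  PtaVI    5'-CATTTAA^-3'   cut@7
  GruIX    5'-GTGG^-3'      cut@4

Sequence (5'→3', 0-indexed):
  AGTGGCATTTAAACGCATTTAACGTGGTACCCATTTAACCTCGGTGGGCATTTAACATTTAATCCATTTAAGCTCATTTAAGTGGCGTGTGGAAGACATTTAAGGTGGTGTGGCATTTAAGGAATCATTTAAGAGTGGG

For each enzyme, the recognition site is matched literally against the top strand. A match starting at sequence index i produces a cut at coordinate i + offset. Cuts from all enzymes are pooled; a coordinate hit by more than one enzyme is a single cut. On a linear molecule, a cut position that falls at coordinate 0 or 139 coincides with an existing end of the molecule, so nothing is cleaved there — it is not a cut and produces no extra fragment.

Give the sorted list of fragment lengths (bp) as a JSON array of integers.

Per-enzyme occurrences:
  PtaVI CATTTAA/7: at [5, 15, 31, 48, 55, 64, 74, 96, 113, 125] ⇒ [12, 22, 38, 55, 62, 71, 81, 103, 120, 132]
  GruIX GTGG/4: at [1, 23, 43, 81, 88, 104, 109, 134] ⇒ [5, 27, 47, 85, 92, 108, 113, 138]

All cut coordinates (distinct, sorted): [5, 12, 22, 27, 38, 47, 55, 62, 71, 81, 85, 92, 103, 108, 113, 120, 132, 138]

Fragment lengths:
  [0,5): 5 bp
  [5,12): 7 bp
  [12,22): 10 bp
  [22,27): 5 bp
  [27,38): 11 bp
  [38,47): 9 bp
  [47,55): 8 bp
  [55,62): 7 bp
  [62,71): 9 bp
  [71,81): 10 bp
  [81,85): 4 bp
  [85,92): 7 bp
  [92,103): 11 bp
  [103,108): 5 bp
  [108,113): 5 bp
  [113,120): 7 bp
  [120,132): 12 bp
  [132,138): 6 bp
  [138,139): 1 bp

[1,4,5,5,5,5,6,7,7,7,7,8,9,9,10,10,11,11,12]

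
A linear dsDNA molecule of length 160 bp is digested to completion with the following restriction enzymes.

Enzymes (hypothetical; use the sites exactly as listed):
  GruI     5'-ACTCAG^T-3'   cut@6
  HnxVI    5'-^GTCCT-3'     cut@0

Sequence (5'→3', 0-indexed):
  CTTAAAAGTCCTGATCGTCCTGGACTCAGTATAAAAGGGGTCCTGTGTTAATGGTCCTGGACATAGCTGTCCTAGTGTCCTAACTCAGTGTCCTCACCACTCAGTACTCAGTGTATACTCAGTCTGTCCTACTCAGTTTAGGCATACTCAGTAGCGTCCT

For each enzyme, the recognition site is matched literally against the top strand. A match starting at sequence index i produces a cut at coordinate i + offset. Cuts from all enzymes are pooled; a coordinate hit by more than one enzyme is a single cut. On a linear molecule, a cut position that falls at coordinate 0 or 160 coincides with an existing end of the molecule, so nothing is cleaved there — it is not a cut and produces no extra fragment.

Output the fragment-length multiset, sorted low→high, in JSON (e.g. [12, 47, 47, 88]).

[1,3,4,5,7,7,8,9,10,11,11,12,13,14,15,15,15]

Per-enzyme occurrences:
  GruI ACTCAGT/6: at [23, 82, 98, 105, 116, 130, 145] ⇒ [29, 88, 104, 111, 122, 136, 151]
  HnxVI GTCCT/0: at [7, 16, 39, 53, 68, 76, 89, 125, 155] ⇒ [7, 16, 39, 53, 68, 76, 89, 125, 155]

All cut coordinates (distinct, sorted): [7, 16, 29, 39, 53, 68, 76, 88, 89, 104, 111, 122, 125, 136, 151, 155]

Fragments:
  [0,7): 7 bp
  [7,16): 9 bp
  [16,29): 13 bp
  [29,39): 10 bp
  [39,53): 14 bp
  [53,68): 15 bp
  [68,76): 8 bp
  [76,88): 12 bp
  [88,89): 1 bp
  [89,104): 15 bp
  [104,111): 7 bp
  [111,122): 11 bp
  [122,125): 3 bp
  [125,136): 11 bp
  [136,151): 15 bp
  [151,155): 4 bp
  [155,160): 5 bp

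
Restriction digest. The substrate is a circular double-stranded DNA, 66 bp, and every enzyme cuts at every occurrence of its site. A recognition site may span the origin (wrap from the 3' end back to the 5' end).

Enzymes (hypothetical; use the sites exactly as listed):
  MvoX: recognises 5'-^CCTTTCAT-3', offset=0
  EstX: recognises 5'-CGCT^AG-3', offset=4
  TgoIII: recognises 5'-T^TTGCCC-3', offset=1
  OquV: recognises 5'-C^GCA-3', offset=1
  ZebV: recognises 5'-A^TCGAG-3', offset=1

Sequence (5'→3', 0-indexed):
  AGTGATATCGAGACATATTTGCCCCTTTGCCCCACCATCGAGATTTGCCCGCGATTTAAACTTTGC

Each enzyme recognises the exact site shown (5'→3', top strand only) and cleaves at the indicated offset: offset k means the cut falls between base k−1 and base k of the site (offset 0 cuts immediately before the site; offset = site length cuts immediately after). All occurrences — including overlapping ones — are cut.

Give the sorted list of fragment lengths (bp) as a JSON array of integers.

Per-enzyme occurrences:
  MvoX (CCTTTCAT, off=0): no sites
  EstX (CGCTAG, off=4): no sites
  TgoIII (TTTGCCC, off=1): starts [17, 25, 43] → cuts [18, 26, 44]
  OquV (CGCA, off=1): no sites
  ZebV (ATCGAG, off=1): starts [6, 36] → cuts [7, 37]

All cut coordinates (distinct, sorted): [7, 18, 26, 37, 44]

Fragments:
  7→18: 11 bp
  18→26: 8 bp
  26→37: 11 bp
  37→44: 7 bp
  44→7 (wrap): 66-44+7 = 29 bp

[7,8,11,11,29]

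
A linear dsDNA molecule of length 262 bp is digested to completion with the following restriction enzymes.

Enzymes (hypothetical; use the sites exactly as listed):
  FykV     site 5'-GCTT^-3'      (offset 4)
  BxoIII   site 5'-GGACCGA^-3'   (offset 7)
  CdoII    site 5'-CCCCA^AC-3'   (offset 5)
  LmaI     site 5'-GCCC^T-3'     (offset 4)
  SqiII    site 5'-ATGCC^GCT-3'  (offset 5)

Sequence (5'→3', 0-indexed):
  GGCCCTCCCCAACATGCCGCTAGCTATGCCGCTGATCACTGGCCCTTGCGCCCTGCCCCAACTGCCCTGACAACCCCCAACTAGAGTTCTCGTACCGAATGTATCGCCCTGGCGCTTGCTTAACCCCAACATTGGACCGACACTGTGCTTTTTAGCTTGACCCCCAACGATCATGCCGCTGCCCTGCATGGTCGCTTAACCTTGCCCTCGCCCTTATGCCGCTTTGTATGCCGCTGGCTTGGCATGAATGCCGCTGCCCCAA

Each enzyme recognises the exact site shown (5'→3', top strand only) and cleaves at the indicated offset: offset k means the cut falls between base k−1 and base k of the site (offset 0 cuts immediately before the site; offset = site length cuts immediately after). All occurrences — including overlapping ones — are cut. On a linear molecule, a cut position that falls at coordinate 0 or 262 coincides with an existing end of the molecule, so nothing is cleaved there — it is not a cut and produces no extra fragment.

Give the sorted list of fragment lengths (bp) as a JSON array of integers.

Per-enzyme occurrences:
  FykV GCTT/4: at [113, 117, 146, 154, 193, 220, 236] ⇒ [117, 121, 150, 158, 197, 224, 240]
  BxoIII GGACCGA/7: at [133] ⇒ [140]
  CdoII CCCCAAC/5: at [6, 55, 74, 123, 161] ⇒ [11, 60, 79, 128, 166]
  LmaI GCCCT/4: at [1, 41, 49, 63, 105, 180, 203, 209] ⇒ [5, 45, 53, 67, 109, 184, 207, 213]
  SqiII ATGCCGCT/5: at [13, 25, 172, 215, 227, 247] ⇒ [18, 30, 177, 220, 232, 252]

Pooled cuts: [5, 11, 18, 30, 45, 53, 60, 67, 79, 109, 117, 121, 128, 140, 150, 158, 166, 177, 184, 197, 207, 213, 220, 224, 232, 240, 252]

Fragment lengths:
  [0,5): 5 bp
  [5,11): 6 bp
  [11,18): 7 bp
  [18,30): 12 bp
  [30,45): 15 bp
  [45,53): 8 bp
  [53,60): 7 bp
  [60,67): 7 bp
  [67,79): 12 bp
  [79,109): 30 bp
  [109,117): 8 bp
  [117,121): 4 bp
  [121,128): 7 bp
  [128,140): 12 bp
  [140,150): 10 bp
  [150,158): 8 bp
  [158,166): 8 bp
  [166,177): 11 bp
  [177,184): 7 bp
  [184,197): 13 bp
  [197,207): 10 bp
  [207,213): 6 bp
  [213,220): 7 bp
  [220,224): 4 bp
  [224,232): 8 bp
  [232,240): 8 bp
  [240,252): 12 bp
  [252,262): 10 bp

[4,4,5,6,6,7,7,7,7,7,7,8,8,8,8,8,8,10,10,10,11,12,12,12,12,13,15,30]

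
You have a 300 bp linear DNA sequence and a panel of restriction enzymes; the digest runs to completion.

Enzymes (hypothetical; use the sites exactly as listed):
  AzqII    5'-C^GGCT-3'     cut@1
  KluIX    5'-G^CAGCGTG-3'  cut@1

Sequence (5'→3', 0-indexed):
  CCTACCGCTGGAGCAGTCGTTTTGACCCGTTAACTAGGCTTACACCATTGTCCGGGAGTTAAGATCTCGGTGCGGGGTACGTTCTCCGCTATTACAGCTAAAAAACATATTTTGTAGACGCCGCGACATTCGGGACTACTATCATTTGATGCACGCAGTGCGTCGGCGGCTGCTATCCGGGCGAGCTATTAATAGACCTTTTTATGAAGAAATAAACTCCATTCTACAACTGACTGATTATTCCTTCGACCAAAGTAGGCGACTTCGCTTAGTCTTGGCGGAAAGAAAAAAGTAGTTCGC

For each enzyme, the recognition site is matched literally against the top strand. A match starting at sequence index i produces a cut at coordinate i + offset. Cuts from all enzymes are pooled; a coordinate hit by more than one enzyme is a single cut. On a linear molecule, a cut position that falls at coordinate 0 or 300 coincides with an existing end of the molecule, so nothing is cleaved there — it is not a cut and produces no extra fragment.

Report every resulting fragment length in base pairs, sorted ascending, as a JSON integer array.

Scan for sites:
  AzqII (CGGCT, off=1): starts [166] → cuts [167]
  KluIX (GCAGCGTG, off=1): no sites

Pooled cuts: [167]

Fragment lengths:
  [0,167): 167 bp
  [167,300): 133 bp

[133,167]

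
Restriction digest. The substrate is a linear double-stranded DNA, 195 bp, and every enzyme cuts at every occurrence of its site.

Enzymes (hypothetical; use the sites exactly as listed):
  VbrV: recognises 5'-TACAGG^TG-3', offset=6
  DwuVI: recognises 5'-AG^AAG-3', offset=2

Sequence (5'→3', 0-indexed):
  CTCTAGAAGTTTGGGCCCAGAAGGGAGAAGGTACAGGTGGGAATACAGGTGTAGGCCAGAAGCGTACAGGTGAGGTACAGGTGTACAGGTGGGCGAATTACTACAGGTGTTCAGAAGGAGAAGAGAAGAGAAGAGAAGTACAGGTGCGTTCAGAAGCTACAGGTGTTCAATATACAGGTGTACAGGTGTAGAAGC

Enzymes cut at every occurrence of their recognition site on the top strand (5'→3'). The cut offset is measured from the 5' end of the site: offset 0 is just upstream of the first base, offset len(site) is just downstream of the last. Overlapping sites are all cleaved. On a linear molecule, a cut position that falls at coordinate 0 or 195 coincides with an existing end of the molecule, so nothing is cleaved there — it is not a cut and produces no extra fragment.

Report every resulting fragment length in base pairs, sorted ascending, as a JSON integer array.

[4,5,5,5,5,6,6,7,7,8,8,9,9,10,10,10,11,11,12,14,15,18]

Site scan:
  VbrV (TACAGGTG, off=6): starts [31, 43, 64, 75, 83, 101, 138, 157, 172, 180] → cuts [37, 49, 70, 81, 89, 107, 144, 163, 178, 186]
  DwuVI (AGAAG, off=2): starts [4, 18, 25, 57, 112, 118, 123, 128, 133, 151, 189] → cuts [6, 20, 27, 59, 114, 120, 125, 130, 135, 153, 191]

Pooled cuts: [6, 20, 27, 37, 49, 59, 70, 81, 89, 107, 114, 120, 125, 130, 135, 144, 153, 163, 178, 186, 191]

Fragment lengths:
  [0,6): 6 bp
  [6,20): 14 bp
  [20,27): 7 bp
  [27,37): 10 bp
  [37,49): 12 bp
  [49,59): 10 bp
  [59,70): 11 bp
  [70,81): 11 bp
  [81,89): 8 bp
  [89,107): 18 bp
  [107,114): 7 bp
  [114,120): 6 bp
  [120,125): 5 bp
  [125,130): 5 bp
  [130,135): 5 bp
  [135,144): 9 bp
  [144,153): 9 bp
  [153,163): 10 bp
  [163,178): 15 bp
  [178,186): 8 bp
  [186,191): 5 bp
  [191,195): 4 bp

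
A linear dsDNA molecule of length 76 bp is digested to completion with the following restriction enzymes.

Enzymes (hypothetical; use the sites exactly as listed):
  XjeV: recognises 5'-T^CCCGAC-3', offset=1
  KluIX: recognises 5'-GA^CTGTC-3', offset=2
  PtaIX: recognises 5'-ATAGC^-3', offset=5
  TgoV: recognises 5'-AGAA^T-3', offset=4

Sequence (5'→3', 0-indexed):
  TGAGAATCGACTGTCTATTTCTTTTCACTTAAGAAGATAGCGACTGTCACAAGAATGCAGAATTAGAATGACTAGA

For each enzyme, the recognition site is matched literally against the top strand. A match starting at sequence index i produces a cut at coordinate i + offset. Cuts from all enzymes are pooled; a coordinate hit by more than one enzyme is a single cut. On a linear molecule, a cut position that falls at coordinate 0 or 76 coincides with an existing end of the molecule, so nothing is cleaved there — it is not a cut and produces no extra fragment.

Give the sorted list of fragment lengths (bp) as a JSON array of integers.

Per-enzyme occurrences:
  XjeV (TCCCGAC, off=1): no sites
  KluIX (GACTGTC, off=2): starts [8, 41] → cuts [10, 43]
  PtaIX (ATAGC, off=5): starts [36] → cuts [41]
  TgoV (AGAAT, off=4): starts [2, 51, 58, 64] → cuts [6, 55, 62, 68]

Pooled cuts: [6, 10, 41, 43, 55, 62, 68]

Fragments:
  [0,6): 6 bp
  [6,10): 4 bp
  [10,41): 31 bp
  [41,43): 2 bp
  [43,55): 12 bp
  [55,62): 7 bp
  [62,68): 6 bp
  [68,76): 8 bp

[2,4,6,6,7,8,12,31]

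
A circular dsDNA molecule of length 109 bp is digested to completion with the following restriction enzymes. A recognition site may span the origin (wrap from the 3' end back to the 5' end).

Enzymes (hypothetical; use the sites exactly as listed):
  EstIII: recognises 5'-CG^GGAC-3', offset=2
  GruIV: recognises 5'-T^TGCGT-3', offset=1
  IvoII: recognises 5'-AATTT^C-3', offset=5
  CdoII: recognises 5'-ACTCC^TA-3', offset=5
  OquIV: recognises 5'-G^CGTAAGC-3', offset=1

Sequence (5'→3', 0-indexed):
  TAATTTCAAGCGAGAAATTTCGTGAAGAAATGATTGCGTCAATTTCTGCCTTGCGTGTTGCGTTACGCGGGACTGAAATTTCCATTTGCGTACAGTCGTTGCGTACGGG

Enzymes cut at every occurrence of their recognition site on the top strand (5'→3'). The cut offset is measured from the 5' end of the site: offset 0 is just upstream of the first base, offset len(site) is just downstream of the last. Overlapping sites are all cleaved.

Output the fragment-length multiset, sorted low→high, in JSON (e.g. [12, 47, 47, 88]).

Per-enzyme occurrences:
  EstIII (CGGGAC, off=2): starts [67] → cuts [69]
  GruIV (TTGCGT, off=1): starts [33, 50, 57, 85, 98] → cuts [34, 51, 58, 86, 99]
  IvoII (AATTTC, off=5): starts [1, 15, 40, 76] → cuts [6, 20, 45, 81]
  CdoII (ACTCCTA, off=5): no sites
  OquIV (GCGTAAGC, off=1): no sites

All cut coordinates (distinct, sorted): [6, 20, 34, 45, 51, 58, 69, 81, 86, 99]

Fragments:
  6→20: 14 bp
  20→34: 14 bp
  34→45: 11 bp
  45→51: 6 bp
  51→58: 7 bp
  58→69: 11 bp
  69→81: 12 bp
  81→86: 5 bp
  86→99: 13 bp
  99→6 (wrap): 109-99+6 = 16 bp

[5,6,7,11,11,12,13,14,14,16]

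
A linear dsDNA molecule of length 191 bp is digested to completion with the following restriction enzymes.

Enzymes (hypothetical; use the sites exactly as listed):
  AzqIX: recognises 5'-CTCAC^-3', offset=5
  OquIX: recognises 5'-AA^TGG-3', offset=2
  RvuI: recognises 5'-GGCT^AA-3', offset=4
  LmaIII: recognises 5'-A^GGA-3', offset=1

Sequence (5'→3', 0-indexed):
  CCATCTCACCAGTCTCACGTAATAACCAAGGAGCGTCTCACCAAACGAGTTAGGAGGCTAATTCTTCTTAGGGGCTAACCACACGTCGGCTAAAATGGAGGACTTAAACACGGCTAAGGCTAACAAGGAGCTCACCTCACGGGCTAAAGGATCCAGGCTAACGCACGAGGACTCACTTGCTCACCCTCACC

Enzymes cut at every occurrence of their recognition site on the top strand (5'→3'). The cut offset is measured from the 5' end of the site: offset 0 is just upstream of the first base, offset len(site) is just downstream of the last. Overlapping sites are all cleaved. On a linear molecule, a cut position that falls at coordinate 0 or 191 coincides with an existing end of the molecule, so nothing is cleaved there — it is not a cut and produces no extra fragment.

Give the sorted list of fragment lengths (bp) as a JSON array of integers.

Scan for sites:
  AzqIX CTCAC/5: at [4, 13, 36, 130, 135, 171, 179, 185] ⇒ [9, 18, 41, 135, 140, 176, 184, 190]
  OquIX AATGG/2: at [93] ⇒ [95]
  RvuI GGCTAA/4: at [55, 72, 87, 111, 117, 141, 155] ⇒ [59, 76, 91, 115, 121, 145, 159]
  LmaIII AGGA/1: at [28, 51, 98, 125, 147, 167] ⇒ [29, 52, 99, 126, 148, 168]

Pooled cuts: [9, 18, 29, 41, 52, 59, 76, 91, 95, 99, 115, 121, 126, 135, 140, 145, 148, 159, 168, 176, 184, 190]

Fragments:
  [0,9): 9 bp
  [9,18): 9 bp
  [18,29): 11 bp
  [29,41): 12 bp
  [41,52): 11 bp
  [52,59): 7 bp
  [59,76): 17 bp
  [76,91): 15 bp
  [91,95): 4 bp
  [95,99): 4 bp
  [99,115): 16 bp
  [115,121): 6 bp
  [121,126): 5 bp
  [126,135): 9 bp
  [135,140): 5 bp
  [140,145): 5 bp
  [145,148): 3 bp
  [148,159): 11 bp
  [159,168): 9 bp
  [168,176): 8 bp
  [176,184): 8 bp
  [184,190): 6 bp
  [190,191): 1 bp

[1,3,4,4,5,5,5,6,6,7,8,8,9,9,9,9,11,11,11,12,15,16,17]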